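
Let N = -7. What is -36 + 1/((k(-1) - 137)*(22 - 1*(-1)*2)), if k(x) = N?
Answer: -124417/3456 ≈ -36.000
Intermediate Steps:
k(x) = -7
-36 + 1/((k(-1) - 137)*(22 - 1*(-1)*2)) = -36 + 1/((-7 - 137)*(22 - 1*(-1)*2)) = -36 + 1/((-144)*(22 + 1*2)) = -36 - 1/(144*(22 + 2)) = -36 - 1/144/24 = -36 - 1/144*1/24 = -36 - 1/3456 = -124417/3456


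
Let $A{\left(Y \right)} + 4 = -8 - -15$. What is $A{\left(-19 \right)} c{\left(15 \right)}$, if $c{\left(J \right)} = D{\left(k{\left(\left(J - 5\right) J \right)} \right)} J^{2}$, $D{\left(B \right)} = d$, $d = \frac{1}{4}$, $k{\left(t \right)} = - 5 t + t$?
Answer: $\frac{675}{4} \approx 168.75$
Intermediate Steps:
$k{\left(t \right)} = - 4 t$
$d = \frac{1}{4} \approx 0.25$
$D{\left(B \right)} = \frac{1}{4}$
$A{\left(Y \right)} = 3$ ($A{\left(Y \right)} = -4 - -7 = -4 + \left(-8 + 15\right) = -4 + 7 = 3$)
$c{\left(J \right)} = \frac{J^{2}}{4}$
$A{\left(-19 \right)} c{\left(15 \right)} = 3 \frac{15^{2}}{4} = 3 \cdot \frac{1}{4} \cdot 225 = 3 \cdot \frac{225}{4} = \frac{675}{4}$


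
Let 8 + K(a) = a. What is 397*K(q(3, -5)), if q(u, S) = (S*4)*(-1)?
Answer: 4764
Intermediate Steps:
q(u, S) = -4*S (q(u, S) = (4*S)*(-1) = -4*S)
K(a) = -8 + a
397*K(q(3, -5)) = 397*(-8 - 4*(-5)) = 397*(-8 + 20) = 397*12 = 4764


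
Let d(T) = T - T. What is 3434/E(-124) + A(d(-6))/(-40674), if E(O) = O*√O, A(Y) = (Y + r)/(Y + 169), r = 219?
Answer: -73/2291302 + 1717*I*√31/3844 ≈ -3.186e-5 + 2.487*I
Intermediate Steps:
d(T) = 0
A(Y) = (219 + Y)/(169 + Y) (A(Y) = (Y + 219)/(Y + 169) = (219 + Y)/(169 + Y))
E(O) = O^(3/2)
3434/E(-124) + A(d(-6))/(-40674) = 3434/((-124)^(3/2)) + ((219 + 0)/(169 + 0))/(-40674) = 3434/((-248*I*√31)) + (219/169)*(-1/40674) = 3434*(I*√31/7688) + ((1/169)*219)*(-1/40674) = 1717*I*√31/3844 + (219/169)*(-1/40674) = 1717*I*√31/3844 - 73/2291302 = -73/2291302 + 1717*I*√31/3844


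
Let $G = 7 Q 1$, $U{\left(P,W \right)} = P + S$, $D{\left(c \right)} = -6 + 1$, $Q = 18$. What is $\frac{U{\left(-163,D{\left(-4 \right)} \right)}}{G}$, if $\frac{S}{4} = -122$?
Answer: $- \frac{31}{6} \approx -5.1667$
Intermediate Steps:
$S = -488$ ($S = 4 \left(-122\right) = -488$)
$D{\left(c \right)} = -5$
$U{\left(P,W \right)} = -488 + P$ ($U{\left(P,W \right)} = P - 488 = -488 + P$)
$G = 126$ ($G = 7 \cdot 18 \cdot 1 = 126 \cdot 1 = 126$)
$\frac{U{\left(-163,D{\left(-4 \right)} \right)}}{G} = \frac{-488 - 163}{126} = \left(-651\right) \frac{1}{126} = - \frac{31}{6}$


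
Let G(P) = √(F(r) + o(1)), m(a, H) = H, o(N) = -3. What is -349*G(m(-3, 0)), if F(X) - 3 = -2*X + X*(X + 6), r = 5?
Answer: -1047*√5 ≈ -2341.2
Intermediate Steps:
F(X) = 3 - 2*X + X*(6 + X) (F(X) = 3 + (-2*X + X*(X + 6)) = 3 + (-2*X + X*(6 + X)) = 3 - 2*X + X*(6 + X))
G(P) = 3*√5 (G(P) = √((3 + 5² + 4*5) - 3) = √((3 + 25 + 20) - 3) = √(48 - 3) = √45 = 3*√5)
-349*G(m(-3, 0)) = -1047*√5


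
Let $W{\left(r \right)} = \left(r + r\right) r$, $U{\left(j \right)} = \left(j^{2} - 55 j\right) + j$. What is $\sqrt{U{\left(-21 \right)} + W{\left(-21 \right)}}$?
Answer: $3 \sqrt{273} \approx 49.568$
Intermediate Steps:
$U{\left(j \right)} = j^{2} - 54 j$
$W{\left(r \right)} = 2 r^{2}$ ($W{\left(r \right)} = 2 r r = 2 r^{2}$)
$\sqrt{U{\left(-21 \right)} + W{\left(-21 \right)}} = \sqrt{- 21 \left(-54 - 21\right) + 2 \left(-21\right)^{2}} = \sqrt{\left(-21\right) \left(-75\right) + 2 \cdot 441} = \sqrt{1575 + 882} = \sqrt{2457} = 3 \sqrt{273}$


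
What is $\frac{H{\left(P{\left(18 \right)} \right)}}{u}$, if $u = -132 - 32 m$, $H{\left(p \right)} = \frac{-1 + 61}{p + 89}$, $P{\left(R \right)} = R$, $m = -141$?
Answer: $\frac{1}{7811} \approx 0.00012802$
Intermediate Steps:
$H{\left(p \right)} = \frac{60}{89 + p}$
$u = 4380$ ($u = -132 - -4512 = -132 + 4512 = 4380$)
$\frac{H{\left(P{\left(18 \right)} \right)}}{u} = \frac{60 \frac{1}{89 + 18}}{4380} = \frac{60}{107} \cdot \frac{1}{4380} = \frac{1}{7811}$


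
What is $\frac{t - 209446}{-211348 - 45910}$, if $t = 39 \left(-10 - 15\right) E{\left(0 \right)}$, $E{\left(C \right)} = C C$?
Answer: $\frac{104723}{128629} \approx 0.81415$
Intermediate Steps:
$E{\left(C \right)} = C^{2}$
$t = 0$ ($t = 39 \left(-10 - 15\right) 0^{2} = 39 \left(-25\right) 0 = \left(-975\right) 0 = 0$)
$\frac{t - 209446}{-211348 - 45910} = \frac{0 - 209446}{-211348 - 45910} = - \frac{209446}{-257258} = \left(-209446\right) \left(- \frac{1}{257258}\right) = \frac{104723}{128629}$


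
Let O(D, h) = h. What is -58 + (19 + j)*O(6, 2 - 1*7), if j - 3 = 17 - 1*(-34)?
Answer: -423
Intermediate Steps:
j = 54 (j = 3 + (17 - 1*(-34)) = 3 + (17 + 34) = 3 + 51 = 54)
-58 + (19 + j)*O(6, 2 - 1*7) = -58 + (19 + 54)*(2 - 1*7) = -58 + 73*(2 - 7) = -58 + 73*(-5) = -58 - 365 = -423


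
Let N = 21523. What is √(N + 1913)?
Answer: 6*√651 ≈ 153.09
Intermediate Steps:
√(N + 1913) = √(21523 + 1913) = √23436 = 6*√651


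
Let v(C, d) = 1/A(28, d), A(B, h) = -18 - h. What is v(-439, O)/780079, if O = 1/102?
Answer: -6/84294419 ≈ -7.1179e-8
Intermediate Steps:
O = 1/102 ≈ 0.0098039
v(C, d) = 1/(-18 - d)
v(-439, O)/780079 = -1/(18 + 1/102)/780079 = -1/1837/102*(1/780079) = -1*102/1837*(1/780079) = -102/1837*1/780079 = -6/84294419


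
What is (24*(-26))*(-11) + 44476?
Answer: 51340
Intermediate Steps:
(24*(-26))*(-11) + 44476 = -624*(-11) + 44476 = 6864 + 44476 = 51340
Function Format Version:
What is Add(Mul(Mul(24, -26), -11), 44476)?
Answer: 51340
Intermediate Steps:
Add(Mul(Mul(24, -26), -11), 44476) = Add(Mul(-624, -11), 44476) = Add(6864, 44476) = 51340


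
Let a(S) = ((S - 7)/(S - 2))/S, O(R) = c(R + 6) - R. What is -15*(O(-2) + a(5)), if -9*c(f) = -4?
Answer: -104/3 ≈ -34.667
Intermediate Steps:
c(f) = 4/9 (c(f) = -⅑*(-4) = 4/9)
O(R) = 4/9 - R
a(S) = (-7 + S)/(S*(-2 + S)) (a(S) = ((-7 + S)/(-2 + S))/S = (-7 + S)/(S*(-2 + S)))
-15*(O(-2) + a(5)) = -15*((4/9 - 1*(-2)) + (-7 + 5)/(5*(-2 + 5))) = -15*((4/9 + 2) + (⅕)*(-2)/3) = -15*(22/9 + (⅕)*(⅓)*(-2)) = -15*(22/9 - 2/15) = -15*104/45 = -104/3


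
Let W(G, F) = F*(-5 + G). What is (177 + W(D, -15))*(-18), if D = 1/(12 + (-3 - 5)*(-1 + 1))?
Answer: -9027/2 ≈ -4513.5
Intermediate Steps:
D = 1/12 (D = 1/(12 - 8*0) = 1/(12 + 0) = 1/12 ≈ 0.083333)
(177 + W(D, -15))*(-18) = (177 - 15*(-5 + 1/12))*(-18) = (177 - 15*(-59/12))*(-18) = (177 + 295/4)*(-18) = (1003/4)*(-18) = -9027/2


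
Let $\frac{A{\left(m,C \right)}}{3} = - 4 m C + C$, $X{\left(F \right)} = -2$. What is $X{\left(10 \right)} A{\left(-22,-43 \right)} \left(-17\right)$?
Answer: $-390354$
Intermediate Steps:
$A{\left(m,C \right)} = 3 C - 12 C m$ ($A{\left(m,C \right)} = 3 \left(- 4 m C + C\right) = 3 \left(- 4 C m + C\right) = 3 \left(C - 4 C m\right) = 3 C - 12 C m$)
$X{\left(10 \right)} A{\left(-22,-43 \right)} \left(-17\right) = - 2 \cdot 3 \left(-43\right) \left(1 - -88\right) \left(-17\right) = - 2 \cdot 3 \left(-43\right) \left(1 + 88\right) \left(-17\right) = - 2 \cdot 3 \left(-43\right) 89 \left(-17\right) = \left(-2\right) \left(-11481\right) \left(-17\right) = 22962 \left(-17\right) = -390354$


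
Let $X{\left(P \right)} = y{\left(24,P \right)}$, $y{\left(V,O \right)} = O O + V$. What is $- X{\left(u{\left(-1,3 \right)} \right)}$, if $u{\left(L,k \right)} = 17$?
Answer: $-313$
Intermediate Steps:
$y{\left(V,O \right)} = V + O^{2}$ ($y{\left(V,O \right)} = O^{2} + V = V + O^{2}$)
$X{\left(P \right)} = 24 + P^{2}$
$- X{\left(u{\left(-1,3 \right)} \right)} = - (24 + 17^{2}) = - (24 + 289) = \left(-1\right) 313 = -313$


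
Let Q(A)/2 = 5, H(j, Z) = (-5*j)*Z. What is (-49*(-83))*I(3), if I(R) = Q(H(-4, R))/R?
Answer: 40670/3 ≈ 13557.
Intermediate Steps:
H(j, Z) = -5*Z*j
Q(A) = 10 (Q(A) = 2*5 = 10)
I(R) = 10/R
(-49*(-83))*I(3) = (-49*(-83))*(10/3) = 4067*(10*(⅓)) = 4067*(10/3) = 40670/3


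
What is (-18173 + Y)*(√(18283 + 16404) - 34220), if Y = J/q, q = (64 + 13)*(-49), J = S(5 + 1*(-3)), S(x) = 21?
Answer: 335193455000/539 - 9795250*√34687/539 ≈ 6.1850e+8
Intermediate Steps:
J = 21
q = -3773 (q = 77*(-49) = -3773)
Y = -3/539 (Y = 21/(-3773) = 21*(-1/3773) = -3/539 ≈ -0.0055659)
(-18173 + Y)*(√(18283 + 16404) - 34220) = (-18173 - 3/539)*(√(18283 + 16404) - 34220) = -9795250*(√34687 - 34220)/539 = -9795250*(-34220 + √34687)/539 = 335193455000/539 - 9795250*√34687/539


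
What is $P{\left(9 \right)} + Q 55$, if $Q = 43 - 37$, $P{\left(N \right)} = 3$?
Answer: $333$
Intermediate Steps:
$Q = 6$ ($Q = 43 - 37 = 6$)
$P{\left(9 \right)} + Q 55 = 3 + 6 \cdot 55 = 3 + 330 = 333$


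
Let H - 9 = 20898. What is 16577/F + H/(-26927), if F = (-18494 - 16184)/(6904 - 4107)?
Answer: -1249218767509/933774506 ≈ -1337.8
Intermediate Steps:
H = 20907 (H = 9 + 20898 = 20907)
F = -34678/2797 ≈ -12.398
16577/F + H/(-26927) = 16577/(-34678/2797) + 20907/(-26927) = 16577*(-2797/34678) + 20907*(-1/26927) = -46365869/34678 - 20907/26927 = -1249218767509/933774506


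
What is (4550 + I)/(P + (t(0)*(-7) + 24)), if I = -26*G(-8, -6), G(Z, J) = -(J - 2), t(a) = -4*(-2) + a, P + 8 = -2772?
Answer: -2171/1406 ≈ -1.5441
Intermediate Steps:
P = -2780 (P = -8 - 2772 = -2780)
t(a) = 8 + a
G(Z, J) = 2 - J (G(Z, J) = -(-2 + J) = 2 - J)
I = -208 (I = -26*(2 - 1*(-6)) = -26*(2 + 6) = -26*8 = -208)
(4550 + I)/(P + (t(0)*(-7) + 24)) = (4550 - 208)/(-2780 + ((8 + 0)*(-7) + 24)) = 4342/(-2780 + (8*(-7) + 24)) = 4342/(-2780 + (-56 + 24)) = 4342/(-2780 - 32) = 4342/(-2812) = 4342*(-1/2812) = -2171/1406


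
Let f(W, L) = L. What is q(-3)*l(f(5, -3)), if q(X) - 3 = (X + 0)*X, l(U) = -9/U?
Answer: 36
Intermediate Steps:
q(X) = 3 + X**2 (q(X) = 3 + (X + 0)*X = 3 + X*X = 3 + X**2)
q(-3)*l(f(5, -3)) = (3 + (-3)**2)*(-9/(-3)) = (3 + 9)*(-9*(-1/3)) = 12*3 = 36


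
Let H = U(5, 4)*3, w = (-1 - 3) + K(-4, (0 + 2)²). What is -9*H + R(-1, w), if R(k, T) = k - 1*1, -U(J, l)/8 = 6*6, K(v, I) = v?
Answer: 7774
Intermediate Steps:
U(J, l) = -288 (U(J, l) = -48*6 = -8*36 = -288)
w = -8 (w = (-1 - 3) - 4 = -4 - 4 = -8)
R(k, T) = -1 + k (R(k, T) = k - 1 = -1 + k)
H = -864 (H = -288*3 = -864)
-9*H + R(-1, w) = -9*(-864) + (-1 - 1) = 7776 - 2 = 7774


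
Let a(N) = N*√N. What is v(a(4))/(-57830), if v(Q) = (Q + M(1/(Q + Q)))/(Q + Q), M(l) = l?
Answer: -129/14804480 ≈ -8.7136e-6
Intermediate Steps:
a(N) = N^(3/2)
v(Q) = (Q + 1/(2*Q))/(2*Q) (v(Q) = (Q + 1/(Q + Q))/(Q + Q) = (Q + 1/(2*Q))/((2*Q)) = (Q + 1/(2*Q))*(1/(2*Q)) = (Q + 1/(2*Q))/(2*Q))
v(a(4))/(-57830) = (½ + 1/(4*(4^(3/2))²))/(-57830) = (½ + (¼)/8²)*(-1/57830) = (½ + (¼)*(1/64))*(-1/57830) = (½ + 1/256)*(-1/57830) = (129/256)*(-1/57830) = -129/14804480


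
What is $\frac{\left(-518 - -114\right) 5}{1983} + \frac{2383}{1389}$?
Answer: $\frac{213301}{306043} \approx 0.69696$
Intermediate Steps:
$\frac{\left(-518 - -114\right) 5}{1983} + \frac{2383}{1389} = \left(-518 + 114\right) 5 \cdot \frac{1}{1983} + 2383 \cdot \frac{1}{1389} = \left(-404\right) 5 \cdot \frac{1}{1983} + \frac{2383}{1389} = \left(-2020\right) \frac{1}{1983} + \frac{2383}{1389} = - \frac{2020}{1983} + \frac{2383}{1389} = \frac{213301}{306043}$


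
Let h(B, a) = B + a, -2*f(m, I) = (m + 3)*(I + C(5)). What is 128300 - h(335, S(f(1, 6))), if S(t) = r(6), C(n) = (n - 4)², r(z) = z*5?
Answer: 127935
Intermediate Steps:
r(z) = 5*z
C(n) = (-4 + n)²
f(m, I) = -(1 + I)*(3 + m)/2 (f(m, I) = -(m + 3)*(I + (-4 + 5)²)/2 = -(3 + m)*(I + 1²)/2 = -(3 + m)*(I + 1)/2 = -(3 + m)*(1 + I)/2 = -(1 + I)*(3 + m)/2)
S(t) = 30 (S(t) = 5*6 = 30)
128300 - h(335, S(f(1, 6))) = 128300 - (335 + 30) = 128300 - 1*365 = 128300 - 365 = 127935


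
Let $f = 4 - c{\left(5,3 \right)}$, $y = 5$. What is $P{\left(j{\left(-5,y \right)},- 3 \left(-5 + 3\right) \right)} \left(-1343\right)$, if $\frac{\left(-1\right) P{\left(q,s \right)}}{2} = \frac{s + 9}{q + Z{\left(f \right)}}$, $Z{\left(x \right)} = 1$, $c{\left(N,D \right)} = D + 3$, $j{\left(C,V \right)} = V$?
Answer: $6715$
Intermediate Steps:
$c{\left(N,D \right)} = 3 + D$
$f = -2$ ($f = 4 - \left(3 + 3\right) = 4 - 6 = -2$)
$P{\left(q,s \right)} = - \frac{2 \left(9 + s\right)}{1 + q}$ ($P{\left(q,s \right)} = - 2 \frac{s + 9}{q + 1} = - 2 \frac{9 + s}{1 + q} = - \frac{2 \left(9 + s\right)}{1 + q}$)
$P{\left(j{\left(-5,y \right)},- 3 \left(-5 + 3\right) \right)} \left(-1343\right) = \frac{2 \left(-9 - - 3 \left(-5 + 3\right)\right)}{1 + 5} \left(-1343\right) = \frac{2 \left(-9 - \left(-3\right) \left(-2\right)\right)}{6} \left(-1343\right) = 2 \cdot \frac{1}{6} \left(-9 - 6\right) \left(-1343\right) = 2 \cdot \frac{1}{6} \left(-15\right) \left(-1343\right) = \left(-5\right) \left(-1343\right) = 6715$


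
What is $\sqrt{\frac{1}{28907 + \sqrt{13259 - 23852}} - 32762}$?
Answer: $\sqrt{-32762 + \frac{1}{28907 + 3 i \sqrt{1177}}} \approx 2.0 \cdot 10^{-10} - 181.0 i$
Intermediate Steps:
$\sqrt{\frac{1}{28907 + \sqrt{13259 - 23852}} - 32762} = \sqrt{\frac{1}{28907 + \sqrt{-10593}} - 32762} = \sqrt{\frac{1}{28907 + 3 i \sqrt{1177}} - 32762} = \sqrt{-32762 + \frac{1}{28907 + 3 i \sqrt{1177}}}$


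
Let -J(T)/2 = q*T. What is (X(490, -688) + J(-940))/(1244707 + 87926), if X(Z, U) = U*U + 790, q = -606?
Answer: -665146/1332633 ≈ -0.49912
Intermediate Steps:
X(Z, U) = 790 + U² (X(Z, U) = U² + 790 = 790 + U²)
J(T) = 1212*T (J(T) = -(-1212)*T = 1212*T)
(X(490, -688) + J(-940))/(1244707 + 87926) = ((790 + (-688)²) + 1212*(-940))/(1244707 + 87926) = ((790 + 473344) - 1139280)/1332633 = (474134 - 1139280)*(1/1332633) = -665146*1/1332633 = -665146/1332633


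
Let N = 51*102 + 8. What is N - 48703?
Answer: -43493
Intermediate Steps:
N = 5210 (N = 5202 + 8 = 5210)
N - 48703 = 5210 - 48703 = -43493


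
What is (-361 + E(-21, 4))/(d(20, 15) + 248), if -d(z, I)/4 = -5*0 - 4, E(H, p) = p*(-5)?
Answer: -127/88 ≈ -1.4432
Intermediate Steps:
E(H, p) = -5*p
d(z, I) = 16 (d(z, I) = -4*(-5*0 - 4) = -4*(0 - 4) = -4*(-4) = 16)
(-361 + E(-21, 4))/(d(20, 15) + 248) = (-361 - 5*4)/(16 + 248) = (-361 - 20)/264 = -381*1/264 = -127/88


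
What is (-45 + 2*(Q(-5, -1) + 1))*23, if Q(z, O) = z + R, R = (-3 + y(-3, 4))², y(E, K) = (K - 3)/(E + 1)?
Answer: -1311/2 ≈ -655.50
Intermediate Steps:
y(E, K) = (-3 + K)/(1 + E)
R = 49/4 (R = (-3 + (-3 + 4)/(1 - 3))² = (-3 + 1/(-2))² = (-3 - ½*1)² = (-3 - ½)² = (-7/2)² = 49/4 ≈ 12.250)
Q(z, O) = 49/4 + z (Q(z, O) = z + 49/4 = 49/4 + z)
(-45 + 2*(Q(-5, -1) + 1))*23 = (-45 + 2*((49/4 - 5) + 1))*23 = (-45 + 2*(29/4 + 1))*23 = (-45 + 2*(33/4))*23 = (-45 + 33/2)*23 = -57/2*23 = -1311/2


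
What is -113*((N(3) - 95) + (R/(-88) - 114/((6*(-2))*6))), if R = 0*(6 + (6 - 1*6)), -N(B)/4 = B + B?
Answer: 159217/12 ≈ 13268.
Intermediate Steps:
N(B) = -8*B (N(B) = -4*(B + B) = -8*B)
R = 0 (R = 0*(6 + (6 - 6)) = 0*(6 + 0) = 0*6 = 0)
-113*((N(3) - 95) + (R/(-88) - 114/((6*(-2))*6))) = -113*((-8*3 - 95) + (0/(-88) - 114/((6*(-2))*6))) = -113*((-24 - 95) + (0*(-1/88) - 114/((-12*6)))) = -113*(-119 + (0 - 114/(-72))) = -113*(-119 + (0 - 114*(-1/72))) = -113*(-119 + (0 + 19/12)) = -113*(-119 + 19/12) = -113*(-1409/12) = 159217/12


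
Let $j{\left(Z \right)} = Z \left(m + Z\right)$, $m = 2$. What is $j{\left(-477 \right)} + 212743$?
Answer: $439318$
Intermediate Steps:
$j{\left(Z \right)} = Z \left(2 + Z\right)$
$j{\left(-477 \right)} + 212743 = - 477 \left(2 - 477\right) + 212743 = \left(-477\right) \left(-475\right) + 212743 = 226575 + 212743 = 439318$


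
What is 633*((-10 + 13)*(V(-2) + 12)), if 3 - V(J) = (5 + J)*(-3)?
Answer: 45576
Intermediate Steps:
V(J) = 18 + 3*J (V(J) = 3 - (5 + J)*(-3) = 3 - (-15 - 3*J) = 3 + (15 + 3*J) = 18 + 3*J)
633*((-10 + 13)*(V(-2) + 12)) = 633*((-10 + 13)*((18 + 3*(-2)) + 12)) = 633*(3*((18 - 6) + 12)) = 633*(3*(12 + 12)) = 633*(3*24) = 633*72 = 45576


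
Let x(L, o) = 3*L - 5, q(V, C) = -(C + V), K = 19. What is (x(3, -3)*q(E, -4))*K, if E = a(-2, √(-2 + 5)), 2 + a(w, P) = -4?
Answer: 760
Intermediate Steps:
a(w, P) = -6 (a(w, P) = -2 - 4 = -6)
E = -6
q(V, C) = -C - V
x(L, o) = -5 + 3*L
(x(3, -3)*q(E, -4))*K = ((-5 + 3*3)*(-1*(-4) - 1*(-6)))*19 = ((-5 + 9)*(4 + 6))*19 = (4*10)*19 = 40*19 = 760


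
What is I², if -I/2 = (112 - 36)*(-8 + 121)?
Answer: 295014976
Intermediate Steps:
I = -17176 (I = -2*(112 - 36)*(-8 + 121) = -152*113 = -2*8588 = -17176)
I² = (-17176)² = 295014976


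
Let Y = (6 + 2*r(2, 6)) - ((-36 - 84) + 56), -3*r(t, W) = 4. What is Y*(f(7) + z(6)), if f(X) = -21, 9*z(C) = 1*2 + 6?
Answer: -36562/27 ≈ -1354.1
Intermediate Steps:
r(t, W) = -4/3 (r(t, W) = -⅓*4 = -4/3)
z(C) = 8/9 (z(C) = (1*2 + 6)/9 = (2 + 6)/9 = (⅑)*8 = 8/9)
Y = 202/3 (Y = (6 + 2*(-4/3)) - ((-36 - 84) + 56) = (6 - 8/3) - (-120 + 56) = 10/3 - 1*(-64) = 10/3 + 64 = 202/3 ≈ 67.333)
Y*(f(7) + z(6)) = 202*(-21 + 8/9)/3 = (202/3)*(-181/9) = -36562/27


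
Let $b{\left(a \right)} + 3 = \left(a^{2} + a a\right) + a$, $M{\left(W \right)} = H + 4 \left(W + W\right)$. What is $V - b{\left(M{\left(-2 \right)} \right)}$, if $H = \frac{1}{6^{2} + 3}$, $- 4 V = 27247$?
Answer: $- \frac{44432279}{6084} \approx -7303.1$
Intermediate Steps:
$V = - \frac{27247}{4}$ ($V = \left(- \frac{1}{4}\right) 27247 = - \frac{27247}{4} \approx -6811.8$)
$H = \frac{1}{39}$ ($H = \frac{1}{36 + 3} = \frac{1}{39} \approx 0.025641$)
$M{\left(W \right)} = \frac{1}{39} + 8 W$ ($M{\left(W \right)} = \frac{1}{39} + 4 \left(W + W\right) = \frac{1}{39} + 4 \cdot 2 W = \frac{1}{39} + 8 W$)
$b{\left(a \right)} = -3 + a + 2 a^{2}$ ($b{\left(a \right)} = -3 + \left(\left(a^{2} + a a\right) + a\right) = -3 + \left(\left(a^{2} + a^{2}\right) + a\right) = -3 + \left(2 a^{2} + a\right) = -3 + \left(a + 2 a^{2}\right) = -3 + a + 2 a^{2}$)
$V - b{\left(M{\left(-2 \right)} \right)} = - \frac{27247}{4} - \left(-3 + \left(\frac{1}{39} + 8 \left(-2\right)\right) + 2 \left(\frac{1}{39} + 8 \left(-2\right)\right)^{2}\right) = - \frac{27247}{4} - \left(-3 + \left(\frac{1}{39} - 16\right) + 2 \left(\frac{1}{39} - 16\right)^{2}\right) = - \frac{27247}{4} - \left(-3 - \frac{623}{39} + 2 \left(- \frac{623}{39}\right)^{2}\right) = - \frac{27247}{4} - \left(-3 - \frac{623}{39} + 2 \cdot \frac{388129}{1521}\right) = - \frac{27247}{4} - \left(-3 - \frac{623}{39} + \frac{776258}{1521}\right) = - \frac{27247}{4} - \frac{747398}{1521} = - \frac{44432279}{6084}$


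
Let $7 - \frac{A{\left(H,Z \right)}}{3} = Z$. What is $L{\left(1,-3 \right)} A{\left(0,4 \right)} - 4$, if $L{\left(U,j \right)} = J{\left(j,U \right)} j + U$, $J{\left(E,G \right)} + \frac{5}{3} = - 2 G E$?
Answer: $-112$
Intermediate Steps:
$J{\left(E,G \right)} = - \frac{5}{3} - 2 E G$ ($J{\left(E,G \right)} = - \frac{5}{3} + - 2 G E = - \frac{5}{3} - 2 E G$)
$L{\left(U,j \right)} = U + j \left(- \frac{5}{3} - 2 U j\right)$ ($L{\left(U,j \right)} = \left(- \frac{5}{3} - 2 j U\right) j + U = \left(- \frac{5}{3} - 2 U j\right) j + U = j \left(- \frac{5}{3} - 2 U j\right) + U = U + j \left(- \frac{5}{3} - 2 U j\right)$)
$A{\left(H,Z \right)} = 21 - 3 Z$
$L{\left(1,-3 \right)} A{\left(0,4 \right)} - 4 = \left(1 - - (5 + 6 \cdot 1 \left(-3\right))\right) \left(21 - 12\right) - 4 = \left(1 - - (5 - 18)\right) \left(21 - 12\right) - 4 = \left(1 - \left(-1\right) \left(-13\right)\right) 9 - 4 = \left(1 - 13\right) 9 - 4 = \left(-12\right) 9 - 4 = -108 - 4 = -112$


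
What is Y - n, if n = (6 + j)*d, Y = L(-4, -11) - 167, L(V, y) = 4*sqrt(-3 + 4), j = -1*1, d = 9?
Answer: -208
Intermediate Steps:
j = -1
L(V, y) = 4 (L(V, y) = 4*sqrt(1) = 4*1 = 4)
Y = -163 (Y = 4 - 167 = -163)
n = 45 (n = (6 - 1)*9 = 5*9 = 45)
Y - n = -163 - 1*45 = -163 - 45 = -208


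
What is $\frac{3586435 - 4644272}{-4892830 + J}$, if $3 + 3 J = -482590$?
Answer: $\frac{3173511}{15161083} \approx 0.20932$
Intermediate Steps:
$J = - \frac{482593}{3}$ ($J = -1 + \frac{1}{3} \left(-482590\right) = -1 - \frac{482590}{3} = - \frac{482593}{3} \approx -1.6086 \cdot 10^{5}$)
$\frac{3586435 - 4644272}{-4892830 + J} = \frac{3586435 - 4644272}{-4892830 - \frac{482593}{3}} = - \frac{1057837}{- \frac{15161083}{3}} = \left(-1057837\right) \left(- \frac{3}{15161083}\right) = \frac{3173511}{15161083}$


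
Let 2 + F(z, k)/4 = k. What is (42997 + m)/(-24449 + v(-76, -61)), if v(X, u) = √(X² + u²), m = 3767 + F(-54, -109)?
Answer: -141559710/74718013 - 5790*√9497/74718013 ≈ -1.9021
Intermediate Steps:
F(z, k) = -8 + 4*k
m = 3323 (m = 3767 + (-8 + 4*(-109)) = 3767 + (-8 - 436) = 3767 - 444 = 3323)
(42997 + m)/(-24449 + v(-76, -61)) = (42997 + 3323)/(-24449 + √((-76)² + (-61)²)) = 46320/(-24449 + √(5776 + 3721)) = 46320/(-24449 + √9497)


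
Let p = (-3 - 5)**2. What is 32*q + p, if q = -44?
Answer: -1344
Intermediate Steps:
p = 64 (p = (-8)**2 = 64)
32*q + p = 32*(-44) + 64 = -1408 + 64 = -1344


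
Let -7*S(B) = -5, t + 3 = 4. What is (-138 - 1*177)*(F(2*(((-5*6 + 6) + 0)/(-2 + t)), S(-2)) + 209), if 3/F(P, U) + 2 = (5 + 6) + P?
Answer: -1251180/19 ≈ -65852.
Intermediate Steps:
t = 1 (t = -3 + 4 = 1)
S(B) = 5/7 (S(B) = -⅐*(-5) = 5/7)
F(P, U) = 3/(9 + P) (F(P, U) = 3/(-2 + ((5 + 6) + P)) = 3/(-2 + (11 + P)) = 3/(9 + P))
(-138 - 1*177)*(F(2*(((-5*6 + 6) + 0)/(-2 + t)), S(-2)) + 209) = (-138 - 1*177)*(3/(9 + 2*(((-5*6 + 6) + 0)/(-2 + 1))) + 209) = (-138 - 177)*(3/(9 + 2*(((-30 + 6) + 0)/(-1))) + 209) = -315*(3/(9 + 2*((-24 + 0)*(-1))) + 209) = -315*(3/(9 + 2*(-24*(-1))) + 209) = -315*(3/(9 + 2*24) + 209) = -315*(3/(9 + 48) + 209) = -315*(3/57 + 209) = -315*(3*(1/57) + 209) = -315*(1/19 + 209) = -315*3972/19 = -1251180/19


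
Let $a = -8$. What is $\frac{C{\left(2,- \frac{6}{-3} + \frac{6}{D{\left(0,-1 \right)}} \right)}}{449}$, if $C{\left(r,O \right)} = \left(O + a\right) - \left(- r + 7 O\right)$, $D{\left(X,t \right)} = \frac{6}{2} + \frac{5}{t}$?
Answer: $0$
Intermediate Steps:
$D{\left(X,t \right)} = 3 + \frac{5}{t}$ ($D{\left(X,t \right)} = 6 \cdot \frac{1}{2} + \frac{5}{t} = 3 + \frac{5}{t}$)
$C{\left(r,O \right)} = -8 + r - 6 O$ ($C{\left(r,O \right)} = \left(O - 8\right) - \left(- r + 7 O\right) = \left(-8 + O\right) - \left(- r + 7 O\right) = -8 + r - 6 O$)
$\frac{C{\left(2,- \frac{6}{-3} + \frac{6}{D{\left(0,-1 \right)}} \right)}}{449} = \frac{-8 + 2 - 6 \left(- \frac{6}{-3} + \frac{6}{3 + \frac{5}{-1}}\right)}{449} = \left(-8 + 2 - 6 \left(\left(-6\right) \left(- \frac{1}{3}\right) + \frac{6}{3 + 5 \left(-1\right)}\right)\right) \frac{1}{449} = \left(-8 + 2 - 6 \left(2 + \frac{6}{3 - 5}\right)\right) \frac{1}{449} = \left(-8 + 2 - 6 \left(2 + \frac{6}{-2}\right)\right) \frac{1}{449} = \left(-8 + 2 - 6 \left(2 + 6 \left(- \frac{1}{2}\right)\right)\right) \frac{1}{449} = \left(-8 + 2 - 6 \left(2 - 3\right)\right) \frac{1}{449} = \left(-8 + 2 - -6\right) \frac{1}{449} = \left(-8 + 2 + 6\right) \frac{1}{449} = 0 \cdot \frac{1}{449} = 0$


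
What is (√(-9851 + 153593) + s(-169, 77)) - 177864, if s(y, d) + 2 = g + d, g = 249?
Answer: -177540 + √143742 ≈ -1.7716e+5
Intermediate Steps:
s(y, d) = 247 + d (s(y, d) = -2 + (249 + d) = 247 + d)
(√(-9851 + 153593) + s(-169, 77)) - 177864 = (√(-9851 + 153593) + (247 + 77)) - 177864 = (√143742 + 324) - 177864 = (324 + √143742) - 177864 = -177540 + √143742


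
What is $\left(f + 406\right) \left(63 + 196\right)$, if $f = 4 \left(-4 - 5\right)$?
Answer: $95830$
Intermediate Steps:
$f = -36$ ($f = 4 \left(-9\right) = -36$)
$\left(f + 406\right) \left(63 + 196\right) = \left(-36 + 406\right) \left(63 + 196\right) = 370 \cdot 259 = 95830$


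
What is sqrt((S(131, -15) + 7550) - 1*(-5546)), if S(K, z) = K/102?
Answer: sqrt(136264146)/102 ≈ 114.44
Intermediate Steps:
S(K, z) = K/102 (S(K, z) = K*(1/102) = K/102)
sqrt((S(131, -15) + 7550) - 1*(-5546)) = sqrt(((1/102)*131 + 7550) - 1*(-5546)) = sqrt((131/102 + 7550) + 5546) = sqrt(770231/102 + 5546) = sqrt(1335923/102) = sqrt(136264146)/102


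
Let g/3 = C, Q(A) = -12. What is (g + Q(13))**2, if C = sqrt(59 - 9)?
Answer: 594 - 360*sqrt(2) ≈ 84.883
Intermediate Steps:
C = 5*sqrt(2) (C = sqrt(50) = 5*sqrt(2) ≈ 7.0711)
g = 15*sqrt(2) (g = 3*(5*sqrt(2)) = 15*sqrt(2) ≈ 21.213)
(g + Q(13))**2 = (15*sqrt(2) - 12)**2 = (-12 + 15*sqrt(2))**2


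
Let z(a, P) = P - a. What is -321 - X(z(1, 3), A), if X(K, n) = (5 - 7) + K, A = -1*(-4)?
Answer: -321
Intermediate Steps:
A = 4
X(K, n) = -2 + K
-321 - X(z(1, 3), A) = -321 - (-2 + (3 - 1*1)) = -321 - (-2 + (3 - 1)) = -321 - (-2 + 2) = -321 - 1*0 = -321 + 0 = -321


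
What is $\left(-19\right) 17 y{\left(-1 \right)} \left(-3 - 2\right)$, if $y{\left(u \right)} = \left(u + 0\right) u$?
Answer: $1615$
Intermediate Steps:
$y{\left(u \right)} = u^{2}$ ($y{\left(u \right)} = u u = u^{2}$)
$\left(-19\right) 17 y{\left(-1 \right)} \left(-3 - 2\right) = \left(-19\right) 17 \left(-1\right)^{2} \left(-3 - 2\right) = - 323 \cdot 1 \left(-5\right) = \left(-323\right) \left(-5\right) = 1615$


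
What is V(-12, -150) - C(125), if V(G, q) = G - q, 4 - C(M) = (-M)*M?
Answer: -15491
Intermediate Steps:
C(M) = 4 + M² (C(M) = 4 - (-M)*M = 4 - (-1)*M² = 4 + M²)
V(-12, -150) - C(125) = (-12 - 1*(-150)) - (4 + 125²) = (-12 + 150) - (4 + 15625) = 138 - 1*15629 = 138 - 15629 = -15491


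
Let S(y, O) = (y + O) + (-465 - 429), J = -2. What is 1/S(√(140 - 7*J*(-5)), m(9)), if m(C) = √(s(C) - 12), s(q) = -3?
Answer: 1/(-894 + √70 + I*√15) ≈ -0.0011291 - 4.938e-6*I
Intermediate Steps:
m(C) = I*√15 (m(C) = √(-3 - 12) = √(-15) = I*√15)
S(y, O) = -894 + O + y (S(y, O) = (O + y) - 894 = -894 + O + y)
1/S(√(140 - 7*J*(-5)), m(9)) = 1/(-894 + I*√15 + √(140 - 7*(-2)*(-5))) = 1/(-894 + I*√15 + √(140 + 14*(-5))) = 1/(-894 + I*√15 + √(140 - 70)) = 1/(-894 + I*√15 + √70) = 1/(-894 + √70 + I*√15)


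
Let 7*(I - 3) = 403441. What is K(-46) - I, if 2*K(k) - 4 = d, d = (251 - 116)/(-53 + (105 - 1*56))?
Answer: -3228529/56 ≈ -57652.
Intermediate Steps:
d = -135/4 (d = 135/(-53 + (105 - 56)) = 135/(-53 + 49) = 135/(-4) = 135*(-1/4) = -135/4 ≈ -33.750)
K(k) = -119/8 (K(k) = 2 + (1/2)*(-135/4) = 2 - 135/8 = -119/8)
I = 403462/7 (I = 3 + (1/7)*403441 = 3 + 403441/7 = 403462/7 ≈ 57637.)
K(-46) - I = -119/8 - 1*403462/7 = -119/8 - 403462/7 = -3228529/56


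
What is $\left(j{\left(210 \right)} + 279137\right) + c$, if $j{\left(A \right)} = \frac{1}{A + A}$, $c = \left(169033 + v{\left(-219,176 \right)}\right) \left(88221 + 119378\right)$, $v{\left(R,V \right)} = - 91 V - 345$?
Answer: $\frac{13311830139301}{420} \approx 3.1695 \cdot 10^{10}$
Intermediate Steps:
$v{\left(R,V \right)} = -345 - 91 V$
$c = 31694554528$ ($c = \left(169033 - 16361\right) \left(88221 + 119378\right) = \left(169033 - 16361\right) 207599 = 152672 \cdot 207599 = 31694554528$)
$j{\left(A \right)} = \frac{1}{2 A}$
$\left(j{\left(210 \right)} + 279137\right) + c = \left(\frac{1}{2 \cdot 210} + 279137\right) + 31694554528 = \left(\frac{1}{2} \cdot \frac{1}{210} + 279137\right) + 31694554528 = \left(\frac{1}{420} + 279137\right) + 31694554528 = \frac{117237541}{420} + 31694554528 = \frac{13311830139301}{420}$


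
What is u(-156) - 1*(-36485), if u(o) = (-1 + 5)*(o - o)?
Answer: 36485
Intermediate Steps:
u(o) = 0 (u(o) = 4*0 = 0)
u(-156) - 1*(-36485) = 0 - 1*(-36485) = 0 + 36485 = 36485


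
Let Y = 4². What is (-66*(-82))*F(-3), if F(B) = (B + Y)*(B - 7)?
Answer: -703560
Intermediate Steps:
Y = 16
F(B) = (-7 + B)*(16 + B) (F(B) = (B + 16)*(B - 7) = (16 + B)*(-7 + B) = (-7 + B)*(16 + B))
(-66*(-82))*F(-3) = (-66*(-82))*(-112 + (-3)² + 9*(-3)) = 5412*(-112 + 9 - 27) = 5412*(-130) = -703560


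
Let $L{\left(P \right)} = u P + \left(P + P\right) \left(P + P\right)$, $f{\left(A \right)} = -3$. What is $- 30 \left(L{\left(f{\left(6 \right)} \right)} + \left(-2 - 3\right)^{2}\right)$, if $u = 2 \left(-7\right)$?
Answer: $-3090$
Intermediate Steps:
$u = -14$
$L{\left(P \right)} = - 14 P + 4 P^{2}$ ($L{\left(P \right)} = - 14 P + \left(P + P\right) \left(P + P\right) = - 14 P + 2 P 2 P = - 14 P + 4 P^{2}$)
$- 30 \left(L{\left(f{\left(6 \right)} \right)} + \left(-2 - 3\right)^{2}\right) = - 30 \left(2 \left(-3\right) \left(-7 + 2 \left(-3\right)\right) + \left(-2 - 3\right)^{2}\right) = - 30 \left(2 \left(-3\right) \left(-7 - 6\right) + \left(-5\right)^{2}\right) = - 30 \left(2 \left(-3\right) \left(-13\right) + 25\right) = - 30 \left(78 + 25\right) = \left(-30\right) 103 = -3090$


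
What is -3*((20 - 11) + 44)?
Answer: -159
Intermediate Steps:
-3*((20 - 11) + 44) = -3*(9 + 44) = -3*53 = -159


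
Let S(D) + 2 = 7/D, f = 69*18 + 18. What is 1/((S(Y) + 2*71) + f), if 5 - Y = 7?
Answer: 2/2793 ≈ 0.00071608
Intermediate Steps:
f = 1260 (f = 1242 + 18 = 1260)
Y = -2 (Y = 5 - 1*7 = 5 - 7 = -2)
S(D) = -2 + 7/D
1/((S(Y) + 2*71) + f) = 1/(((-2 + 7/(-2)) + 2*71) + 1260) = 1/(((-2 + 7*(-½)) + 142) + 1260) = 1/(((-2 - 7/2) + 142) + 1260) = 1/((-11/2 + 142) + 1260) = 1/(273/2 + 1260) = 1/(2793/2) = 2/2793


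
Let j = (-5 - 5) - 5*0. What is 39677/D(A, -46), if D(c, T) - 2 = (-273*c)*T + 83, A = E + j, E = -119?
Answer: -39677/1619897 ≈ -0.024494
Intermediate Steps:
j = -10 (j = -10 + 0 = -10)
A = -129 (A = -119 - 10 = -129)
D(c, T) = 85 - 273*T*c (D(c, T) = 2 + ((-273*c)*T + 83) = 2 + (-273*T*c + 83) = 2 + (83 - 273*T*c) = 85 - 273*T*c)
39677/D(A, -46) = 39677/(85 - 273*(-46)*(-129)) = 39677/(85 - 1619982) = 39677/(-1619897) = 39677*(-1/1619897) = -39677/1619897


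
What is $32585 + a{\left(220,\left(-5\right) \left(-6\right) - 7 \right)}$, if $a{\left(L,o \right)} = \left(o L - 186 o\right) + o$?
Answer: $33390$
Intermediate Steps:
$a{\left(L,o \right)} = - 185 o + L o$ ($a{\left(L,o \right)} = \left(L o - 186 o\right) + o = \left(- 186 o + L o\right) + o = - 185 o + L o$)
$32585 + a{\left(220,\left(-5\right) \left(-6\right) - 7 \right)} = 32585 + \left(\left(-5\right) \left(-6\right) - 7\right) \left(-185 + 220\right) = 32585 + \left(30 - 7\right) 35 = 32585 + 23 \cdot 35 = 32585 + 805 = 33390$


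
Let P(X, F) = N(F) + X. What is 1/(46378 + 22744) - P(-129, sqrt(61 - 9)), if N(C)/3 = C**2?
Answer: -1866293/69122 ≈ -27.000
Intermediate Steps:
N(C) = 3*C**2
P(X, F) = X + 3*F**2 (P(X, F) = 3*F**2 + X = X + 3*F**2)
1/(46378 + 22744) - P(-129, sqrt(61 - 9)) = 1/(46378 + 22744) - (-129 + 3*(sqrt(61 - 9))**2) = 1/69122 - (-129 + 3*(sqrt(52))**2) = 1/69122 - (-129 + 3*(2*sqrt(13))**2) = 1/69122 - (-129 + 3*52) = 1/69122 - (-129 + 156) = 1/69122 - 1*27 = 1/69122 - 27 = -1866293/69122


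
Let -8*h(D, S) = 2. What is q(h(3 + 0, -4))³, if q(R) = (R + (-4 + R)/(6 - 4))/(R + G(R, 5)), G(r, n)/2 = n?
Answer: -6859/474552 ≈ -0.014454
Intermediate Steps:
G(r, n) = 2*n
h(D, S) = -¼ (h(D, S) = -⅛*2 = -¼)
q(R) = (-2 + 3*R/2)/(10 + R) (q(R) = (R + (-4 + R)/(6 - 4))/(R + 2*5) = (R + (-4 + R)/2)/(R + 10) = (R + (-4 + R)*(½))/(10 + R) = (R + (-2 + R/2))/(10 + R) = (-2 + 3*R/2)/(10 + R))
q(h(3 + 0, -4))³ = ((-4 + 3*(-¼))/(2*(10 - ¼)))³ = ((-4 - ¾)/(2*(39/4)))³ = ((½)*(4/39)*(-19/4))³ = (-19/78)³ = -6859/474552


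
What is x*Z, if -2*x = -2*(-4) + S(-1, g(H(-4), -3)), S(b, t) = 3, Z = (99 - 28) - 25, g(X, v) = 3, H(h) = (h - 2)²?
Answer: -253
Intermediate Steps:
H(h) = (-2 + h)²
Z = 46 (Z = 71 - 25 = 46)
x = -11/2 (x = -(-2*(-4) + 3)/2 = -(8 + 3)/2 = -½*11 = -11/2 ≈ -5.5000)
x*Z = -11/2*46 = -253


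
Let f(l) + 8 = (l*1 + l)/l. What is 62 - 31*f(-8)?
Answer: 248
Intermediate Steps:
f(l) = -6 (f(l) = -8 + (l*1 + l)/l = -8 + (l + l)/l = -8 + (2*l)/l = -8 + 2 = -6)
62 - 31*f(-8) = 62 - 31*(-6) = 62 + 186 = 248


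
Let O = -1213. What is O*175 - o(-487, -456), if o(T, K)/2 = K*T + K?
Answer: -655507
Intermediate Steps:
o(T, K) = 2*K + 2*K*T (o(T, K) = 2*(K*T + K) = 2*(K + K*T) = 2*K + 2*K*T)
O*175 - o(-487, -456) = -1213*175 - 2*(-456)*(1 - 487) = -212275 - 2*(-456)*(-486) = -212275 - 1*443232 = -212275 - 443232 = -655507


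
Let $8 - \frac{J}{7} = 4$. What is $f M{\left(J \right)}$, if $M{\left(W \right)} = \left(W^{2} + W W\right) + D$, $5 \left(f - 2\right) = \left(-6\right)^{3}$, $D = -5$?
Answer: $- \frac{321978}{5} \approx -64396.0$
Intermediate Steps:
$J = 28$ ($J = 56 - 28 = 28$)
$f = - \frac{206}{5}$ ($f = 2 + \frac{\left(-6\right)^{3}}{5} = 2 + \frac{1}{5} \left(-216\right) = 2 - \frac{216}{5} = - \frac{206}{5} \approx -41.2$)
$M{\left(W \right)} = -5 + 2 W^{2}$ ($M{\left(W \right)} = \left(W^{2} + W W\right) - 5 = \left(W^{2} + W^{2}\right) - 5 = 2 W^{2} - 5 = -5 + 2 W^{2}$)
$f M{\left(J \right)} = - \frac{206 \left(-5 + 2 \cdot 28^{2}\right)}{5} = - \frac{206 \left(-5 + 2 \cdot 784\right)}{5} = - \frac{206 \left(-5 + 1568\right)}{5} = \left(- \frac{206}{5}\right) 1563 = - \frac{321978}{5}$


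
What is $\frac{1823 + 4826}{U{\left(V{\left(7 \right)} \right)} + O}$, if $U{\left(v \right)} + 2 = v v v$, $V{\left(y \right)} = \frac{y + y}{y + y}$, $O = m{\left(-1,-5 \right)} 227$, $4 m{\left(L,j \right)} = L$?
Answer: $- \frac{26596}{231} \approx -115.13$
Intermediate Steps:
$m{\left(L,j \right)} = \frac{L}{4}$
$O = - \frac{227}{4}$ ($O = \frac{1}{4} \left(-1\right) 227 = \left(- \frac{1}{4}\right) 227 = - \frac{227}{4} \approx -56.75$)
$V{\left(y \right)} = 1$ ($V{\left(y \right)} = \frac{2 y}{2 y} = 2 y \frac{1}{2 y} = 1$)
$U{\left(v \right)} = -2 + v^{3}$ ($U{\left(v \right)} = -2 + v v v = -2 + v^{2} v = -2 + v^{3}$)
$\frac{1823 + 4826}{U{\left(V{\left(7 \right)} \right)} + O} = \frac{1823 + 4826}{\left(-2 + 1^{3}\right) - \frac{227}{4}} = \frac{6649}{\left(-2 + 1\right) - \frac{227}{4}} = \frac{6649}{-1 - \frac{227}{4}} = \frac{6649}{- \frac{231}{4}} = 6649 \left(- \frac{4}{231}\right) = - \frac{26596}{231}$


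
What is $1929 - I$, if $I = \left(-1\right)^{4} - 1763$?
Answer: $3691$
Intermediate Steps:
$I = -1762$ ($I = 1 - 1763 = -1762$)
$1929 - I = 1929 - -1762 = 1929 + 1762 = 3691$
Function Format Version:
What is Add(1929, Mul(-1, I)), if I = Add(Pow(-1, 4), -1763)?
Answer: 3691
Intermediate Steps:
I = -1762 (I = Add(1, -1763) = -1762)
Add(1929, Mul(-1, I)) = Add(1929, Mul(-1, -1762)) = Add(1929, 1762) = 3691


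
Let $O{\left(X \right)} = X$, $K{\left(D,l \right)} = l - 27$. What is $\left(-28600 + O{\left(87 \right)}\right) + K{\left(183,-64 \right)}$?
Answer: $-28604$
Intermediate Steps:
$K{\left(D,l \right)} = -27 + l$
$\left(-28600 + O{\left(87 \right)}\right) + K{\left(183,-64 \right)} = \left(-28600 + 87\right) - 91 = -28513 - 91 = -28604$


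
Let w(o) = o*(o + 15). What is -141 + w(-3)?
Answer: -177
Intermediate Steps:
w(o) = o*(15 + o)
-141 + w(-3) = -141 - 3*(15 - 3) = -141 - 3*12 = -141 - 36 = -177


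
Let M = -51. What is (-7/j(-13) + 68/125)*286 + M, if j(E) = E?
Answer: 32323/125 ≈ 258.58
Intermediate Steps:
(-7/j(-13) + 68/125)*286 + M = (-7/(-13) + 68/125)*286 - 51 = (-7*(-1/13) + 68*(1/125))*286 - 51 = (7/13 + 68/125)*286 - 51 = (1759/1625)*286 - 51 = 38698/125 - 51 = 32323/125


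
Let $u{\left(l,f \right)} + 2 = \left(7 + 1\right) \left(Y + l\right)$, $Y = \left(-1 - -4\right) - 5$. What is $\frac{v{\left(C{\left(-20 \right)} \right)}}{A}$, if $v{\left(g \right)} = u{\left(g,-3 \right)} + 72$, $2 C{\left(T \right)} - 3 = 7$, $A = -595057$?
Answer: $- \frac{94}{595057} \approx -0.00015797$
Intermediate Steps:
$Y = -2$ ($Y = \left(-1 + 4\right) - 5 = 3 - 5 = -2$)
$C{\left(T \right)} = 5$ ($C{\left(T \right)} = \frac{3}{2} + \frac{1}{2} \cdot 7 = \frac{3}{2} + \frac{7}{2} = 5$)
$u{\left(l,f \right)} = -18 + 8 l$ ($u{\left(l,f \right)} = -2 + \left(7 + 1\right) \left(-2 + l\right) = -2 + 8 \left(-2 + l\right) = -2 + \left(-16 + 8 l\right) = -18 + 8 l$)
$v{\left(g \right)} = 54 + 8 g$ ($v{\left(g \right)} = \left(-18 + 8 g\right) + 72 = 54 + 8 g$)
$\frac{v{\left(C{\left(-20 \right)} \right)}}{A} = \frac{54 + 8 \cdot 5}{-595057} = \left(54 + 40\right) \left(- \frac{1}{595057}\right) = 94 \left(- \frac{1}{595057}\right) = - \frac{94}{595057}$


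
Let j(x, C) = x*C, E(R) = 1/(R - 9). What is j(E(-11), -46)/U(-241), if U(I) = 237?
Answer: 23/2370 ≈ 0.0097046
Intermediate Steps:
E(R) = 1/(-9 + R)
j(x, C) = C*x
j(E(-11), -46)/U(-241) = -46/(-9 - 11)/237 = -46/(-20)*(1/237) = -46*(-1/20)*(1/237) = (23/10)*(1/237) = 23/2370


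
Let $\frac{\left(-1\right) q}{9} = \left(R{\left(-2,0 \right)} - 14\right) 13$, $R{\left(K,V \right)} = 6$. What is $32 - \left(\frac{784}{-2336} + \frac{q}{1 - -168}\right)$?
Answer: $\frac{50861}{1898} \approx 26.797$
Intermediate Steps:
$q = 936$ ($q = - 9 \left(6 - 14\right) 13 = - 9 \left(\left(-8\right) 13\right) = \left(-9\right) \left(-104\right) = 936$)
$32 - \left(\frac{784}{-2336} + \frac{q}{1 - -168}\right) = 32 - \left(\frac{784}{-2336} + \frac{936}{1 - -168}\right) = 32 - \left(784 \left(- \frac{1}{2336}\right) + \frac{936}{1 + 168}\right) = 32 - \left(- \frac{49}{146} + \frac{936}{169}\right) = 32 - \left(- \frac{49}{146} + 936 \cdot \frac{1}{169}\right) = 32 - \left(- \frac{49}{146} + \frac{72}{13}\right) = 32 - \frac{9875}{1898} = \frac{50861}{1898}$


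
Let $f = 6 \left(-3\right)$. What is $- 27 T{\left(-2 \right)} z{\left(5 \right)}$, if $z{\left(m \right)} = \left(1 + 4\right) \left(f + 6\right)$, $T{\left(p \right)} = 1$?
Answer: $1620$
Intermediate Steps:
$f = -18$
$z{\left(m \right)} = -60$ ($z{\left(m \right)} = \left(1 + 4\right) \left(-18 + 6\right) = 5 \left(-12\right) = -60$)
$- 27 T{\left(-2 \right)} z{\left(5 \right)} = \left(-27\right) 1 \left(-60\right) = \left(-27\right) \left(-60\right) = 1620$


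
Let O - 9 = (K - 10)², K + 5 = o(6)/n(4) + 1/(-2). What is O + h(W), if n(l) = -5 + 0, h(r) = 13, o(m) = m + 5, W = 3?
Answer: 33529/100 ≈ 335.29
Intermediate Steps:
o(m) = 5 + m
n(l) = -5
K = -77/10 (K = -5 + ((5 + 6)/(-5) + 1/(-2)) = -5 + (11*(-⅕) + 1*(-½)) = -5 + (-11/5 - ½) = -5 - 27/10 = -77/10 ≈ -7.7000)
O = 32229/100 (O = 9 + (-77/10 - 10)² = 9 + (-177/10)² = 9 + 31329/100 = 32229/100 ≈ 322.29)
O + h(W) = 32229/100 + 13 = 33529/100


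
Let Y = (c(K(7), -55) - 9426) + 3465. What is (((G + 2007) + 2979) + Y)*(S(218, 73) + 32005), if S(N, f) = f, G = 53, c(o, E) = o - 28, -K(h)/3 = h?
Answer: -31147738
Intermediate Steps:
K(h) = -3*h
c(o, E) = -28 + o
Y = -6010 (Y = ((-28 - 3*7) - 9426) + 3465 = ((-28 - 21) - 9426) + 3465 = (-49 - 9426) + 3465 = -9475 + 3465 = -6010)
(((G + 2007) + 2979) + Y)*(S(218, 73) + 32005) = (((53 + 2007) + 2979) - 6010)*(73 + 32005) = ((2060 + 2979) - 6010)*32078 = (5039 - 6010)*32078 = -971*32078 = -31147738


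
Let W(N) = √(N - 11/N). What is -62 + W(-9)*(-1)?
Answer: -62 - I*√70/3 ≈ -62.0 - 2.7889*I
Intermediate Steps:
-62 + W(-9)*(-1) = -62 + √(-9 - 11/(-9))*(-1) = -62 + √(-9 - 11*(-⅑))*(-1) = -62 + √(-9 + 11/9)*(-1) = -62 + √(-70/9)*(-1) = -62 + (I*√70/3)*(-1) = -62 - I*√70/3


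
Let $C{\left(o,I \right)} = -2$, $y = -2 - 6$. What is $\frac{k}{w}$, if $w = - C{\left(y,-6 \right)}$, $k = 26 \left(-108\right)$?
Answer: $-1404$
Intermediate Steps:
$y = -8$ ($y = -2 - 6 = -8$)
$k = -2808$
$w = 2$ ($w = \left(-1\right) \left(-2\right) = 2$)
$\frac{k}{w} = \frac{1}{2} \left(-2808\right) = -1404$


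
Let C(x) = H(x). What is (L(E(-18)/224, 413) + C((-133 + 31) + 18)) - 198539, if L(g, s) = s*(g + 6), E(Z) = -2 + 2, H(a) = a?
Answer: -196145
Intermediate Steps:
E(Z) = 0
L(g, s) = s*(6 + g)
C(x) = x
(L(E(-18)/224, 413) + C((-133 + 31) + 18)) - 198539 = (413*(6 + 0/224) + ((-133 + 31) + 18)) - 198539 = (413*(6 + 0*(1/224)) + (-102 + 18)) - 198539 = (413*(6 + 0) - 84) - 198539 = (413*6 - 84) - 198539 = (2478 - 84) - 198539 = 2394 - 198539 = -196145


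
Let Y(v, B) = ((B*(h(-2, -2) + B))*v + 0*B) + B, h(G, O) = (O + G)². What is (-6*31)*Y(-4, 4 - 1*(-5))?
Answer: 165726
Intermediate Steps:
h(G, O) = (G + O)²
Y(v, B) = B + B*v*(16 + B) (Y(v, B) = ((B*((-2 - 2)² + B))*v + 0*B) + B = ((B*((-4)² + B))*v + 0) + B = ((B*(16 + B))*v + 0) + B = (B*v*(16 + B) + 0) + B = B*v*(16 + B) + B = B + B*v*(16 + B))
(-6*31)*Y(-4, 4 - 1*(-5)) = (-6*31)*((4 - 1*(-5))*(1 + 16*(-4) + (4 - 1*(-5))*(-4))) = -186*(4 + 5)*(1 - 64 + (4 + 5)*(-4)) = -1674*(1 - 64 + 9*(-4)) = -1674*(1 - 64 - 36) = -1674*(-99) = -186*(-891) = 165726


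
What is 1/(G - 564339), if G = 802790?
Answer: 1/238451 ≈ 4.1937e-6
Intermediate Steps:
1/(G - 564339) = 1/(802790 - 564339) = 1/238451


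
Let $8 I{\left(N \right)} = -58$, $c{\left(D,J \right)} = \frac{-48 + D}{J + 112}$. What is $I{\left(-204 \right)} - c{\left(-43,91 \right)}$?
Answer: $- \frac{789}{116} \approx -6.8017$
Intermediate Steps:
$c{\left(D,J \right)} = \frac{-48 + D}{112 + J}$
$I{\left(N \right)} = - \frac{29}{4}$ ($I{\left(N \right)} = \frac{1}{8} \left(-58\right) = - \frac{29}{4}$)
$I{\left(-204 \right)} - c{\left(-43,91 \right)} = - \frac{29}{4} - \frac{-48 - 43}{112 + 91} = - \frac{29}{4} - \frac{1}{203} \left(-91\right) = - \frac{29}{4} - - \frac{13}{29} = - \frac{29}{4} + \frac{13}{29} = - \frac{789}{116}$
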